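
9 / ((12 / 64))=48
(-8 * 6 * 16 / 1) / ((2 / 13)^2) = -32448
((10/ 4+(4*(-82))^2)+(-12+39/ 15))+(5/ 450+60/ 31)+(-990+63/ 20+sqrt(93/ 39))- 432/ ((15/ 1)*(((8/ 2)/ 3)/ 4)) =sqrt(403)/ 13+118860469/ 1116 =106507.34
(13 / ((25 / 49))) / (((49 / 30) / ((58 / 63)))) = 1508 / 105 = 14.36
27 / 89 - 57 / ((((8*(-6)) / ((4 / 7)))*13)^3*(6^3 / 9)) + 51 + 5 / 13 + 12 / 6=49776576387227 / 927145529856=53.69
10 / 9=1.11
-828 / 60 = -69 / 5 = -13.80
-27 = -27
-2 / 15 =-0.13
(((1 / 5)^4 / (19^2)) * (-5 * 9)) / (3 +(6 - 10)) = 9 / 45125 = 0.00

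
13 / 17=0.76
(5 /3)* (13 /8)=65 /24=2.71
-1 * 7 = -7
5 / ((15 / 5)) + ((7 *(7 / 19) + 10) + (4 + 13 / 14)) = 15301 / 798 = 19.17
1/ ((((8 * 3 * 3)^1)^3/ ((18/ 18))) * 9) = 1/ 3359232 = 0.00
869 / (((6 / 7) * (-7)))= -869 / 6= -144.83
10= 10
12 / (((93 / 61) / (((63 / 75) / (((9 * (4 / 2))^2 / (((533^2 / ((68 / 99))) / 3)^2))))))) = 4169865831438307 / 10750800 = 387865631.53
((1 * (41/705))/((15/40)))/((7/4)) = 1312/14805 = 0.09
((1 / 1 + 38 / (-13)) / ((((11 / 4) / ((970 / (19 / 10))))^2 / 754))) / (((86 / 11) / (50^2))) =-2728610000000000 / 170753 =-15979865653.90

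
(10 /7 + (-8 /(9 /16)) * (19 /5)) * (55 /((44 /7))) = -8287 /18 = -460.39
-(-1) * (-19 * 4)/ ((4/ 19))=-361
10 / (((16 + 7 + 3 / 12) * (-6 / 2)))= -40 / 279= -0.14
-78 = -78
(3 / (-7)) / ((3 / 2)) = -2 / 7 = -0.29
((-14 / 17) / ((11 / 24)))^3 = -37933056 / 6539203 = -5.80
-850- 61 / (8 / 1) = -857.62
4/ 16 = 1/ 4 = 0.25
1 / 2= 0.50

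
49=49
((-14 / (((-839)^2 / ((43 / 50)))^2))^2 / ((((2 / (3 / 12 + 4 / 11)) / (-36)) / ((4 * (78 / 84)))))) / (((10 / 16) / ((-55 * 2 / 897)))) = 7753840668 / 2205888503827875263242133984375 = 0.00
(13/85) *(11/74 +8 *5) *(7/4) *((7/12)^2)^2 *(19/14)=1761942637/1043435520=1.69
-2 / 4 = -0.50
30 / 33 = 10 / 11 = 0.91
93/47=1.98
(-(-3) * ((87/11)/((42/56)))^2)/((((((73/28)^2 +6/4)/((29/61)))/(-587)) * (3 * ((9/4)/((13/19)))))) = -9338378742784/8210292255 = -1137.40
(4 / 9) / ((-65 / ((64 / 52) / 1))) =-64 / 7605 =-0.01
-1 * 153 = -153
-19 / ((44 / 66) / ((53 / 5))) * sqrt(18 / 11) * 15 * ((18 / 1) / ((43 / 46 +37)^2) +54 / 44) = -7186.66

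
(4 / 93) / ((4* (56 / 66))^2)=363 / 97216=0.00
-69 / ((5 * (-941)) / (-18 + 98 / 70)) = -5727 / 23525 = -0.24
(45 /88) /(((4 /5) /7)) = 1575 /352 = 4.47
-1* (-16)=16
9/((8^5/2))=9/16384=0.00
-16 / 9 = -1.78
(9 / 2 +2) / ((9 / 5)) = 65 / 18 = 3.61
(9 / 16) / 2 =9 / 32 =0.28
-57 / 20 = -2.85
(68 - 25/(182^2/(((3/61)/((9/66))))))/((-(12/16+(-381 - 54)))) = 137397802/877429917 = 0.16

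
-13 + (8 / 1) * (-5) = -53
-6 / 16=-3 / 8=-0.38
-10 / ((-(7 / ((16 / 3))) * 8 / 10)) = 200 / 21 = 9.52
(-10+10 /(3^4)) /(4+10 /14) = -5600 /2673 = -2.10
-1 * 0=0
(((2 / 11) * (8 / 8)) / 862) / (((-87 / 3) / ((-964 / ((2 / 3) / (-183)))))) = -264618 / 137489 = -1.92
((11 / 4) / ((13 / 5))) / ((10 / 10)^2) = 55 / 52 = 1.06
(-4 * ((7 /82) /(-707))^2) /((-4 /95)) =95 /68591524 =0.00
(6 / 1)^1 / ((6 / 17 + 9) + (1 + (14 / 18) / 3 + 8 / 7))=19278 / 37769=0.51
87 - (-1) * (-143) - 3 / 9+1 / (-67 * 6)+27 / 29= -215303 / 3886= -55.40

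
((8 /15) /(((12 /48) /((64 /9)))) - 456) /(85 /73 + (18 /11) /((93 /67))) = -1481432216 /7874685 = -188.13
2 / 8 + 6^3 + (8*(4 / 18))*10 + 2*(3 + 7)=9145 / 36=254.03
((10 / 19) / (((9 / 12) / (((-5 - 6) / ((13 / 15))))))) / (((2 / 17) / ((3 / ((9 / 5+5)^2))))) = -20625 / 4199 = -4.91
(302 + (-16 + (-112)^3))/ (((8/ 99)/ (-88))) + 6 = 1529655144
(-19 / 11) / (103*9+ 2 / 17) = -0.00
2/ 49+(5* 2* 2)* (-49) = -48018/ 49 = -979.96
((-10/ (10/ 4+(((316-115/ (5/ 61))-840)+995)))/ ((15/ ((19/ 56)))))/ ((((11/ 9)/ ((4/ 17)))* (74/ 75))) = 4275/ 90036947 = 0.00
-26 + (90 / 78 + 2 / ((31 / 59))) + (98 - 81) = -1628 / 403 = -4.04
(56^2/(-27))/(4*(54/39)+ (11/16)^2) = -10436608/540135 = -19.32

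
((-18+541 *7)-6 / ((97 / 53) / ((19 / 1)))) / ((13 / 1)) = 359551 / 1261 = 285.13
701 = 701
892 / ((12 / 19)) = 4237 / 3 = 1412.33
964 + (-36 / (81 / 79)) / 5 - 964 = -316 / 45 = -7.02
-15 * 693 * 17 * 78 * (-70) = 964863900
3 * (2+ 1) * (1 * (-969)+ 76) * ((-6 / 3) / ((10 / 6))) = 9644.40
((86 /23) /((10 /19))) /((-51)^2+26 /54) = 22059 /8077600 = 0.00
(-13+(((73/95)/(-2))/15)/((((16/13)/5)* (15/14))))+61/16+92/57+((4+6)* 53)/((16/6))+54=2095429/8550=245.08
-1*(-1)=1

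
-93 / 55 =-1.69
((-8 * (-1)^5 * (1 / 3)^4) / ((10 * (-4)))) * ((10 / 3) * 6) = -4 / 81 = -0.05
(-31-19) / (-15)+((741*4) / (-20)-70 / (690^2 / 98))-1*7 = -3615529 / 23805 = -151.88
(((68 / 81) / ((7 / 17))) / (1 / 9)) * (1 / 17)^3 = 4 / 1071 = 0.00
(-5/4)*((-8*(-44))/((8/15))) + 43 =-782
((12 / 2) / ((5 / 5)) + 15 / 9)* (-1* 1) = -23 / 3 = -7.67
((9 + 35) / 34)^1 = 22 / 17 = 1.29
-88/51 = -1.73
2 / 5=0.40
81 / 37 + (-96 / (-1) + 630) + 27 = 27942 / 37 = 755.19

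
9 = 9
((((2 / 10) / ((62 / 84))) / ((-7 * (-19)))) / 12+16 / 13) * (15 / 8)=282759 / 122512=2.31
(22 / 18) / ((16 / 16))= 11 / 9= 1.22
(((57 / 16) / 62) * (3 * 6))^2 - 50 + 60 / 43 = -502857173 / 10578688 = -47.53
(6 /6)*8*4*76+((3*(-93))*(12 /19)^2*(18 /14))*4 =4699328 /2527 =1859.65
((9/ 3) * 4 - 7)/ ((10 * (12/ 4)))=1/ 6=0.17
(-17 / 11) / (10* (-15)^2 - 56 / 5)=-85 / 123134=-0.00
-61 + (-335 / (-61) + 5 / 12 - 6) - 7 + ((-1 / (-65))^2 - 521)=-1821882643 / 3092700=-589.09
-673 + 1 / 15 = -10094 / 15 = -672.93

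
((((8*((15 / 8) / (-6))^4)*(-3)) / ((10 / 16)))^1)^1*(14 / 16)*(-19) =49875 / 8192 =6.09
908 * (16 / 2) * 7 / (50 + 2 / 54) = 196128 / 193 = 1016.21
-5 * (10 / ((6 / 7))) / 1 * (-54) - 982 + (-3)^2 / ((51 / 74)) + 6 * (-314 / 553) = 20472106 / 9401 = 2177.65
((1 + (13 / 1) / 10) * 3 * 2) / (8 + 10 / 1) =23 / 30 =0.77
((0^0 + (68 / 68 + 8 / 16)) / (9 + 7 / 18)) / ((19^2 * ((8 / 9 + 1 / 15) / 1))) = 2025 / 2623387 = 0.00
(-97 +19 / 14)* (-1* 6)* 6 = 24102 / 7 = 3443.14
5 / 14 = 0.36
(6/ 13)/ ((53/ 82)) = 492/ 689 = 0.71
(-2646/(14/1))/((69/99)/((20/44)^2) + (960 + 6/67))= -949725/4841401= -0.20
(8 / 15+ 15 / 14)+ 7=1807 / 210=8.60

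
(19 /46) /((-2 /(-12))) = 57 /23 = 2.48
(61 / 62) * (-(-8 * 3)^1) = 732 / 31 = 23.61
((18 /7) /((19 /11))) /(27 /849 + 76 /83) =1.57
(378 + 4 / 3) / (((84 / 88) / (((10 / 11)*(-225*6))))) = -3414000 / 7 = -487714.29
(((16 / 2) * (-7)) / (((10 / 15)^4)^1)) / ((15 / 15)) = -567 / 2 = -283.50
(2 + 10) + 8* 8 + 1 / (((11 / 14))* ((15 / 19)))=12806 / 165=77.61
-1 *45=-45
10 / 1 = 10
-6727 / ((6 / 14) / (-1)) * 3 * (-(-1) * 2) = 94178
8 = 8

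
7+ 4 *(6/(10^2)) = 181/25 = 7.24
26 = 26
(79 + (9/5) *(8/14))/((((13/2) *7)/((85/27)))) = 95234/17199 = 5.54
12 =12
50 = 50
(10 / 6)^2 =25 / 9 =2.78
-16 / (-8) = 2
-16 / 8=-2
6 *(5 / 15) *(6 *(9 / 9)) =12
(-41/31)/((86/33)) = -1353/2666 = -0.51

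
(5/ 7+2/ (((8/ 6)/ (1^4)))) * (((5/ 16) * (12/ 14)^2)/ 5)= 279/ 2744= 0.10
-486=-486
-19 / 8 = -2.38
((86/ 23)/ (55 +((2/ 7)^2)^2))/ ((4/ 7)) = 722701/ 6075266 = 0.12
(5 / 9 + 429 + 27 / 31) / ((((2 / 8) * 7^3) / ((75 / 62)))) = 6004450 / 988869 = 6.07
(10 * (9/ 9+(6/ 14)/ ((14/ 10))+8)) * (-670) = -3055200/ 49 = -62351.02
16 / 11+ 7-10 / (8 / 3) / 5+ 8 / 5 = 2047 / 220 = 9.30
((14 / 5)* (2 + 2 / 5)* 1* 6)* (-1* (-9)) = 9072 / 25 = 362.88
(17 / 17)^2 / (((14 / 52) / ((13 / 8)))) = 169 / 28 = 6.04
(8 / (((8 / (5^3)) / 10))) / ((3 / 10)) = 12500 / 3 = 4166.67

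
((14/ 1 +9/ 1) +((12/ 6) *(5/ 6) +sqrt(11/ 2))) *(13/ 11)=13 *sqrt(22)/ 22 +962/ 33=31.92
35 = 35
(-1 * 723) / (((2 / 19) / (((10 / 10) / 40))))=-13737 / 80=-171.71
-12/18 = -2/3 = -0.67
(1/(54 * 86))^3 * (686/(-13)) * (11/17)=-3773/11067229379232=-0.00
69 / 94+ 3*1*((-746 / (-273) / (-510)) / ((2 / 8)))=1460897 / 2181270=0.67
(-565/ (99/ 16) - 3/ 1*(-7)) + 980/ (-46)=-208613/ 2277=-91.62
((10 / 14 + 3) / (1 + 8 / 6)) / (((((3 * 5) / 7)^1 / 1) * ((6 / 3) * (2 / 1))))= 13 / 70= 0.19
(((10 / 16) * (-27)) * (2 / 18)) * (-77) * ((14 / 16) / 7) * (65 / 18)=25025 / 384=65.17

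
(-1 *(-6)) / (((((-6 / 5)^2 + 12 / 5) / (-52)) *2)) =-325 / 8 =-40.62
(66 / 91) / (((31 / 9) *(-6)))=-99 / 2821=-0.04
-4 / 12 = -1 / 3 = -0.33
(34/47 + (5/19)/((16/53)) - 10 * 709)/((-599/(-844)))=-21369896219/2139628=-9987.67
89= 89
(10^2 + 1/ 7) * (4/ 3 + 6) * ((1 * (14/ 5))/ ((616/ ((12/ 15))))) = 1402/ 525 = 2.67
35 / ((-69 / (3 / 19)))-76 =-33247 / 437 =-76.08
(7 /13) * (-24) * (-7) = 1176 /13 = 90.46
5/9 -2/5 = 7/45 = 0.16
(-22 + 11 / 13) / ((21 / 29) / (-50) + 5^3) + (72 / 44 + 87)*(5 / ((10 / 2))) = 88.47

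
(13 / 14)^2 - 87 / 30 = -1997 / 980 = -2.04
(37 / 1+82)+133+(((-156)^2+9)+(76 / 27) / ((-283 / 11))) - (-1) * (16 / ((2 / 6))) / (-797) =149791671509 / 6089877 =24596.83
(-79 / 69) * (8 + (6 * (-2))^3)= 135880 / 69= 1969.28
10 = 10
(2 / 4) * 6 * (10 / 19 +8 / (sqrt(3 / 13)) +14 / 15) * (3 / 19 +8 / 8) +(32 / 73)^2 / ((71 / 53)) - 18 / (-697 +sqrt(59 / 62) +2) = 2 * sqrt(3658) / 3327499 +11907089697626572 / 2272475495424505 +176 * sqrt(39) / 19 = 63.09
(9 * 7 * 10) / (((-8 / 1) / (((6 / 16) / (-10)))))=189 / 64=2.95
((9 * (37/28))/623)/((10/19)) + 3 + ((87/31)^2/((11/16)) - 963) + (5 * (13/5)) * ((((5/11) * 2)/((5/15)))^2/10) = -19043445322353/20284057640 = -938.84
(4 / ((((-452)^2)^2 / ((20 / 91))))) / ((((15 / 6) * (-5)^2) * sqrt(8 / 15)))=sqrt(30) / 11869847880800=0.00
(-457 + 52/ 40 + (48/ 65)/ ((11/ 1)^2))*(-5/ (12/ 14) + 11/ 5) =52087939/ 31460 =1655.69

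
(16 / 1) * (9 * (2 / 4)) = 72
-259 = -259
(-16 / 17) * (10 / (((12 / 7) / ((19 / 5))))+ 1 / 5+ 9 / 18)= -5488 / 255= -21.52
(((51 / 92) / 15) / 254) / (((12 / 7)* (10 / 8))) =119 / 1752600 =0.00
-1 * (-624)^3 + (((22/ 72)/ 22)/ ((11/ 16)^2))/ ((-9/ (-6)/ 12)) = 264595009792/ 1089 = 242970624.24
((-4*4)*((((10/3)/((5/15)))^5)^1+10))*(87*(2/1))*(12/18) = -185618560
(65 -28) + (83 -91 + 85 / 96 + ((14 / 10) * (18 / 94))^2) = 158821549 / 5301600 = 29.96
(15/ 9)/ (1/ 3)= 5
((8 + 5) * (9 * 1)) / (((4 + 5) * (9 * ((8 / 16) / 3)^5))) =11232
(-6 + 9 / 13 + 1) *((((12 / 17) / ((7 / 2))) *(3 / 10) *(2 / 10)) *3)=-864 / 5525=-0.16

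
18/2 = 9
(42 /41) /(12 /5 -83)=-210 /16523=-0.01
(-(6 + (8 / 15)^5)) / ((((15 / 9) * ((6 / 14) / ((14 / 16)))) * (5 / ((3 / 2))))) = -112430941 / 50625000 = -2.22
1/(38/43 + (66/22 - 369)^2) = 43/5760146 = 0.00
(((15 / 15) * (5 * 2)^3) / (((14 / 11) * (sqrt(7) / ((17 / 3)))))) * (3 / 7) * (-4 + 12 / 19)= -5984000 * sqrt(7) / 6517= -2429.37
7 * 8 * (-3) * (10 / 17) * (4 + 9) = -21840 / 17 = -1284.71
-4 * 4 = -16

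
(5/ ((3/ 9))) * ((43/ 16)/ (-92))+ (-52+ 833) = 1148987/ 1472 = 780.56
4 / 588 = 1 / 147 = 0.01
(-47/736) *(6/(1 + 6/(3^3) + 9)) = -1269/33856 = -0.04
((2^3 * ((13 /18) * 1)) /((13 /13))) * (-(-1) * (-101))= -5252 /9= -583.56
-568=-568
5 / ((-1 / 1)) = -5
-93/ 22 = -4.23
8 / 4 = 2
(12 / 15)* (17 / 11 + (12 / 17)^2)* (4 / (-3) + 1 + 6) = 25988 / 2805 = 9.26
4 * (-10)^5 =-400000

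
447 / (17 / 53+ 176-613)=-23691 / 23144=-1.02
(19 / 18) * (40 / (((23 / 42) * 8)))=9.64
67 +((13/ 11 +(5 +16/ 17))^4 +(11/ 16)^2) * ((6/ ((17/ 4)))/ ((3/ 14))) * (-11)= -5639994317920335/ 30237274672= -186524.56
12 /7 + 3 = 33 /7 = 4.71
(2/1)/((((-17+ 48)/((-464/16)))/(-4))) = 232/31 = 7.48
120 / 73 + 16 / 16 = 2.64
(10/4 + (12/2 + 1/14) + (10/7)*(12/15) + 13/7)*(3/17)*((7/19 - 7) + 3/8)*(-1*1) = 231093/18088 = 12.78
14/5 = 2.80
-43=-43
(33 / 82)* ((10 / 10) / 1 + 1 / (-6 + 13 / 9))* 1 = 528 / 1681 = 0.31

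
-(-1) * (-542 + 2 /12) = -3251 /6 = -541.83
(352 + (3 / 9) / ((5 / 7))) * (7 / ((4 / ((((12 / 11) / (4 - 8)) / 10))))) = -37009 / 2200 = -16.82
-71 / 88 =-0.81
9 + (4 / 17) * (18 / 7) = 1143 / 119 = 9.61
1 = 1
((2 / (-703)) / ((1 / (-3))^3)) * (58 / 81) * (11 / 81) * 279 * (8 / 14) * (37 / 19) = 158224 / 68229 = 2.32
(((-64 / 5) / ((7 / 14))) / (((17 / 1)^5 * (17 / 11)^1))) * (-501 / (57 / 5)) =235136 / 458613811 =0.00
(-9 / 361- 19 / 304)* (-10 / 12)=2525 / 34656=0.07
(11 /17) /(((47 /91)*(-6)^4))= 1001 /1035504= 0.00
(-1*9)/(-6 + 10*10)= -9/94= -0.10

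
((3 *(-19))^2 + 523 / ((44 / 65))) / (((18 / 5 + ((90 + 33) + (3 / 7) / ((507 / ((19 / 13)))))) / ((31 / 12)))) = 421806061495 / 5140081056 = 82.06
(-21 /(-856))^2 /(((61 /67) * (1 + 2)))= 9849 /44696896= 0.00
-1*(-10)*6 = 60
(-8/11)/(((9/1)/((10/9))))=-80/891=-0.09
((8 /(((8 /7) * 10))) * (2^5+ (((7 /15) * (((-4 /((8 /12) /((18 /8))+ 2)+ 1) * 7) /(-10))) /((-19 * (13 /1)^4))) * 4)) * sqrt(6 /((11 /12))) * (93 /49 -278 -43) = -631285164382056 * sqrt(22) /161915879125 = -18287.21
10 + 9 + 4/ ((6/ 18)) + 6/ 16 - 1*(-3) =275/ 8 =34.38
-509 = -509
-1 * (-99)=99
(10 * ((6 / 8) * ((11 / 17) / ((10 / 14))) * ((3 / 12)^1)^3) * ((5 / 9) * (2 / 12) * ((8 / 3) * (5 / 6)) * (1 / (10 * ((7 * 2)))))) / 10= 11 / 705024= 0.00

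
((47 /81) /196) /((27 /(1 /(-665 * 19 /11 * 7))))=-517 /37912126140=-0.00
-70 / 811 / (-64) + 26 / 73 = 0.36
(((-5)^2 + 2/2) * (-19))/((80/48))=-1482/5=-296.40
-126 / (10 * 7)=-9 / 5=-1.80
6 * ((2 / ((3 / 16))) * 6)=384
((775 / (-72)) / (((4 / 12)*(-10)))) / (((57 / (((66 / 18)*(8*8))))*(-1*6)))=-3410 / 1539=-2.22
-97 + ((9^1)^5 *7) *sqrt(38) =-97 + 413343 *sqrt(38) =2547920.38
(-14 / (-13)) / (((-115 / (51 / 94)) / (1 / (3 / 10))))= -238 / 14053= -0.02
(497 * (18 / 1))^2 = 80030916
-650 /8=-325 /4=-81.25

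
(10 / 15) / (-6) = -1 / 9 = -0.11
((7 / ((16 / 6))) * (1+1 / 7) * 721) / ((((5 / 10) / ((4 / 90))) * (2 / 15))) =1442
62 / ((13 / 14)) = 868 / 13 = 66.77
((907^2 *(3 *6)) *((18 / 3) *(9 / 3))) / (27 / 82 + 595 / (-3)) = -65568415896 / 48709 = -1346125.27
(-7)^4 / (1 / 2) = 4802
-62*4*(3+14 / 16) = -961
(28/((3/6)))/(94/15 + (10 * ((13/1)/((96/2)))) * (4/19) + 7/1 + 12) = 10640/4909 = 2.17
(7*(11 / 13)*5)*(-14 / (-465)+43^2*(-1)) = -66202367 / 1209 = -54757.95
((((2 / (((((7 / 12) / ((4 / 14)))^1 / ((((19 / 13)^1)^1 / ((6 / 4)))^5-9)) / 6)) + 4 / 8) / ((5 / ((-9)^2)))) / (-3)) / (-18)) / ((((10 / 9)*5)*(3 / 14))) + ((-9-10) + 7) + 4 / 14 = -92075906233 / 3898576500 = -23.62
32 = 32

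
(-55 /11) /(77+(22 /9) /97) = -4365 /67243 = -0.06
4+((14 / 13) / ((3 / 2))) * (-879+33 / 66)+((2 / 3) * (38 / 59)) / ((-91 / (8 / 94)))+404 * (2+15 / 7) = 792606286 / 757029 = 1047.00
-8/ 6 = -4/ 3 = -1.33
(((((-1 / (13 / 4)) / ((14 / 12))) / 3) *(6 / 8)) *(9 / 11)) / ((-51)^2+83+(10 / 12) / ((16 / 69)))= -1728 / 86089003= -0.00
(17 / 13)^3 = 4913 / 2197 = 2.24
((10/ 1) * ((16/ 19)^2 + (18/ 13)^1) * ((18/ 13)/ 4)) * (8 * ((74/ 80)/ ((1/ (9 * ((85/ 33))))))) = 1243.30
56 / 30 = 1.87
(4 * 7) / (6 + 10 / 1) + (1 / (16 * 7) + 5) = 757 / 112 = 6.76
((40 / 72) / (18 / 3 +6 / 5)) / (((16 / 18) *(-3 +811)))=25 / 232704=0.00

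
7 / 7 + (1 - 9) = -7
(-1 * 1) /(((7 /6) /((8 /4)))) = -12 /7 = -1.71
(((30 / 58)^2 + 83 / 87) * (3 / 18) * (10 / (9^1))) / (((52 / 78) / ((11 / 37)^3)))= 10255355 / 1150177671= 0.01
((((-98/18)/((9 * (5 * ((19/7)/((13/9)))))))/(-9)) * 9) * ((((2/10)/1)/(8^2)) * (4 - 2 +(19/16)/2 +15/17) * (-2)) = -8431969/6027955200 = -0.00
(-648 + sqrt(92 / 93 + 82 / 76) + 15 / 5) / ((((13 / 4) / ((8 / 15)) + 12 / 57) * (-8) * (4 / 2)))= 24510 / 3833 - sqrt(25830006) / 356469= 6.38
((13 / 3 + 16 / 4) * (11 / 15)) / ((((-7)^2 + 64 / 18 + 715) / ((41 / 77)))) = 205 / 48356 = 0.00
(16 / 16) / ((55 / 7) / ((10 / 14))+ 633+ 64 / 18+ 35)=9 / 6143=0.00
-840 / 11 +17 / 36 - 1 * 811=-351209 / 396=-886.89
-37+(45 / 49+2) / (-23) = -41842 / 1127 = -37.13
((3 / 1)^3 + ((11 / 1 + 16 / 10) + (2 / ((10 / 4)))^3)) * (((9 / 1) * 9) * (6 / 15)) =812268 / 625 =1299.63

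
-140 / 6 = -70 / 3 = -23.33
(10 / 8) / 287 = 5 / 1148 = 0.00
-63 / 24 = -21 / 8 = -2.62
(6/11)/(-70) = -3/385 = -0.01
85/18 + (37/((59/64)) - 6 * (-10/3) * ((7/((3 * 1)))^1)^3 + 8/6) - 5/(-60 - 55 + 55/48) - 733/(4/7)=-6842303693/6964596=-982.44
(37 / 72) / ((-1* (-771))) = 37 / 55512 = 0.00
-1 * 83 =-83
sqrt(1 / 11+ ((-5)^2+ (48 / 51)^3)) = 2 *sqrt(65498807) / 3179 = 5.09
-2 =-2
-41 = -41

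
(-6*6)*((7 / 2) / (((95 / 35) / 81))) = -71442 / 19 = -3760.11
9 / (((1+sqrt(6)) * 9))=0.29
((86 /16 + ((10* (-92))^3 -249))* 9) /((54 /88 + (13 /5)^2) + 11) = -5139342407925 /13474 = -381426629.65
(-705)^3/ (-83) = 350402625/ 83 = 4221718.37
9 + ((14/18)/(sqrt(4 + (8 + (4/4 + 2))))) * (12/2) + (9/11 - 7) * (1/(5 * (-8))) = 10.36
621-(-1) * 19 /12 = 7471 /12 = 622.58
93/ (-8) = -93/ 8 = -11.62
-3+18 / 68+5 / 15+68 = 6691 / 102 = 65.60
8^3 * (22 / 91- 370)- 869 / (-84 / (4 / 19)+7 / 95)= -93270106049 / 492674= -189314.04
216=216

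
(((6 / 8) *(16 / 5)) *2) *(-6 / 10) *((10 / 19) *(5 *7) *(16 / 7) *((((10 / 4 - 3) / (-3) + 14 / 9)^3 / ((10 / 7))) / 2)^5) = -394380658296933636424686457 / 178036349601488486400000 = -2215.17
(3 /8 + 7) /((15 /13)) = 767 /120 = 6.39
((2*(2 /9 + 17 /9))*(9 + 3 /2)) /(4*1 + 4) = 5.54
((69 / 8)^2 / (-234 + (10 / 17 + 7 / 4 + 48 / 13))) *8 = -350727 / 134350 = -2.61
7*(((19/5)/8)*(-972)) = -32319/10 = -3231.90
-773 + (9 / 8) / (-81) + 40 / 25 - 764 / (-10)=-50041 / 72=-695.01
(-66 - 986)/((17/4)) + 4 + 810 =9630/17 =566.47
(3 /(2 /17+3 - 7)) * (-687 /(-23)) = -11679 /506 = -23.08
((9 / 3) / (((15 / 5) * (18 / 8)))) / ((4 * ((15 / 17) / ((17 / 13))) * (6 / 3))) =289 / 3510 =0.08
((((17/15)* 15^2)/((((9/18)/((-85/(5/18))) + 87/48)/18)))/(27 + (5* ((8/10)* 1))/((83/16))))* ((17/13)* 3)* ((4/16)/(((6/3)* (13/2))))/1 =2378167128/345370597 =6.89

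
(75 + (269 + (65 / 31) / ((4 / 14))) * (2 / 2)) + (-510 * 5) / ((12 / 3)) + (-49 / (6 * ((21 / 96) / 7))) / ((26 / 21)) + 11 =-486.24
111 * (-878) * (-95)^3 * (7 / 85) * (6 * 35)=24566067508500 / 17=1445062794617.65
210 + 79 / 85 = 17929 / 85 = 210.93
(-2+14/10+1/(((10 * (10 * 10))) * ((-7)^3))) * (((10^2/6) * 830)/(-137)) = 17081483/281946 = 60.58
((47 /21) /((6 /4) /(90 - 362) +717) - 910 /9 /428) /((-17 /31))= 4222470971 /9932885970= 0.43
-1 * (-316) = 316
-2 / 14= -1 / 7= -0.14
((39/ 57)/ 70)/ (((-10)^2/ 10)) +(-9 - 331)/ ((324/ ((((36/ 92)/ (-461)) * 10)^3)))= 15506532340951/ 15853966098819100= 0.00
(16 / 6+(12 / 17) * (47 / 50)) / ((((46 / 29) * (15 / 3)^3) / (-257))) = -15822719 / 3665625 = -4.32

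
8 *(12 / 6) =16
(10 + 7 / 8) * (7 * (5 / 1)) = 3045 / 8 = 380.62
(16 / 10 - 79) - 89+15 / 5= -817 / 5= -163.40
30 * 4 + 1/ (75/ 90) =606/ 5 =121.20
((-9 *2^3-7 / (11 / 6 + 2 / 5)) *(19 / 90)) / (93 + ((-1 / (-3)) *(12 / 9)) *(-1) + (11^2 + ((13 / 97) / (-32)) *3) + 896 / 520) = -1929753696 / 26189545379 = -0.07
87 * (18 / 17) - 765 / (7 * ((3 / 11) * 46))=456567 / 5474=83.41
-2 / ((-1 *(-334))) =-1 / 167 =-0.01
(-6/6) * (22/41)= -22/41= -0.54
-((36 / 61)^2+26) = -98042 / 3721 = -26.35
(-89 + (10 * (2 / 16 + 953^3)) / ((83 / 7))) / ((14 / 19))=4604582740893 / 4648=990658937.37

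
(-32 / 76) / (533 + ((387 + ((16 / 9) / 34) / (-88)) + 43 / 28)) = -376992 / 825101999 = -0.00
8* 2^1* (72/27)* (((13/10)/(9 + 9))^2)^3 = 4826809/797161500000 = 0.00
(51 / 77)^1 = 51 / 77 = 0.66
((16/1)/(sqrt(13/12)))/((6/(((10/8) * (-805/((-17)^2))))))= -8.92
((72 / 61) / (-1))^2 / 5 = 5184 / 18605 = 0.28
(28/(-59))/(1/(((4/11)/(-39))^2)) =-448/10858419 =-0.00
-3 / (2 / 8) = -12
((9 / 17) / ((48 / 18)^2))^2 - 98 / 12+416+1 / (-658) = 476498948027 / 1168355328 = 407.84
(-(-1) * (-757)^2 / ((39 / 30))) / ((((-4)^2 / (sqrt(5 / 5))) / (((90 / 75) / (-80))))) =-1719147 / 4160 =-413.26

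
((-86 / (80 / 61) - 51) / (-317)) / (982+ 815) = 4663 / 22785960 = 0.00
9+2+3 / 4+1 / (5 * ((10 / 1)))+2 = 1377 / 100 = 13.77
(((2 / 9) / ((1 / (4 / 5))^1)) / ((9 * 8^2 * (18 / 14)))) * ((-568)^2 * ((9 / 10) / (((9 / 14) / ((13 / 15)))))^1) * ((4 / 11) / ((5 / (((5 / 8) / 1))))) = 12844468 / 3007125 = 4.27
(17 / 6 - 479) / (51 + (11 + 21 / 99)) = -31427 / 4106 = -7.65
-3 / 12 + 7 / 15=13 / 60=0.22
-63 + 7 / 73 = -4592 / 73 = -62.90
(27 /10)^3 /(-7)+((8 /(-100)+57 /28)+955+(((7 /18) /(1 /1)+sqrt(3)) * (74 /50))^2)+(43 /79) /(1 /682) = 9583 * sqrt(3) /5625+298379949359 /223965000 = 1335.21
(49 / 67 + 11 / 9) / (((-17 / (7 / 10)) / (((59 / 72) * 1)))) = -243257 / 3690360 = -0.07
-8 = -8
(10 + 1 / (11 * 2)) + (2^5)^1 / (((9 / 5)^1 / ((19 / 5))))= 15365 / 198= 77.60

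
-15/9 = -5/3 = -1.67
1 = 1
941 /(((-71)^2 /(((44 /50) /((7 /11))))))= 227722 /882175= 0.26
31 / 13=2.38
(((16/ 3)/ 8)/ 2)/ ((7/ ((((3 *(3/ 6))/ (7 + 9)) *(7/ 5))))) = 1/ 160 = 0.01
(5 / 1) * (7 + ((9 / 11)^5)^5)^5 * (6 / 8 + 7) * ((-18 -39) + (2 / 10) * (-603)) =-116214233.56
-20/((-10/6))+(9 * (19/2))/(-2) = -123/4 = -30.75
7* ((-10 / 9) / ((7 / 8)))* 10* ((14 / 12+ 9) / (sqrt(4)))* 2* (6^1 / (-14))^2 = -24400 / 147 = -165.99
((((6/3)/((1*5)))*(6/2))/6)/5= 1/25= 0.04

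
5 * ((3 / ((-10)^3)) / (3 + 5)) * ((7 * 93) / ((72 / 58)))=-6293 / 6400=-0.98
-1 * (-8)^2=-64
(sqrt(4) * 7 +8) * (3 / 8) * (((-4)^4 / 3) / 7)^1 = 704 / 7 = 100.57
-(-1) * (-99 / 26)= -99 / 26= -3.81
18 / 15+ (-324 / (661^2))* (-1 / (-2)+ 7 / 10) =2619582 / 2184605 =1.20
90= 90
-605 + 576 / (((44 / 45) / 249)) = 1606865 / 11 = 146078.64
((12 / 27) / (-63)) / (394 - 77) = -4 / 179739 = -0.00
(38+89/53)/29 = 2103/1537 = 1.37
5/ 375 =1/ 75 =0.01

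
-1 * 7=-7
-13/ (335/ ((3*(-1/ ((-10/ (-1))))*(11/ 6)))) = 143/ 6700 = 0.02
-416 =-416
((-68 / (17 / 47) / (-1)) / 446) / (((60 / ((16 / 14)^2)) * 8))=188 / 163905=0.00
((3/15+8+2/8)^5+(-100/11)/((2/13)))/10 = 1514363410339/352000000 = 4302.17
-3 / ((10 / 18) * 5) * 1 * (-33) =891 / 25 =35.64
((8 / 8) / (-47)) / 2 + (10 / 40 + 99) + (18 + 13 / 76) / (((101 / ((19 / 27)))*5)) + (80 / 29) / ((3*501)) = 99.27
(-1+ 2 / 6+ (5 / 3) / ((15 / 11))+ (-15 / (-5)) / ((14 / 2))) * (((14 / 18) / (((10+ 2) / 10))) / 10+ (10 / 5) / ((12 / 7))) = 589 / 486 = 1.21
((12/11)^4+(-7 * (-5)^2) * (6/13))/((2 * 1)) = -7551741/190333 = -39.68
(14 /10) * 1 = 7 /5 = 1.40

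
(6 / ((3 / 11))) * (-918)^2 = 18539928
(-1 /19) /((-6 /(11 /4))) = 0.02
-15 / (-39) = 0.38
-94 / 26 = -47 / 13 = -3.62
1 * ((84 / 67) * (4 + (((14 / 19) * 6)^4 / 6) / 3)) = 276127824 / 8731507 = 31.62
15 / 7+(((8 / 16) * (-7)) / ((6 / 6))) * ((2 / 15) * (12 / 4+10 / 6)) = -11 / 315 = -0.03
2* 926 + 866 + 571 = 3289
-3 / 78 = -1 / 26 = -0.04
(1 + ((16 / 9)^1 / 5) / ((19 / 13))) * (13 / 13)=1063 / 855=1.24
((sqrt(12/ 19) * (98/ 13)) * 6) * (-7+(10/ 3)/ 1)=-4312 * sqrt(57)/ 247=-131.80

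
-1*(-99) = 99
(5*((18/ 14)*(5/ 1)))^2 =50625/ 49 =1033.16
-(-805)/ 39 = 805/ 39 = 20.64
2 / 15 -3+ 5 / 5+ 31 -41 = -178 / 15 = -11.87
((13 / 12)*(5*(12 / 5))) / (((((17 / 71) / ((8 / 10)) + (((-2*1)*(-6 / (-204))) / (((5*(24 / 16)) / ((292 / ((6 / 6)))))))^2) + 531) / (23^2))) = 9769095900 / 762185933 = 12.82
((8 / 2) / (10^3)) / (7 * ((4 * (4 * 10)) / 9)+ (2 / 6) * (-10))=9 / 272500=0.00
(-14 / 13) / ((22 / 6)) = -42 / 143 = -0.29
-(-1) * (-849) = -849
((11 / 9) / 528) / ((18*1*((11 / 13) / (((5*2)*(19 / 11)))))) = 1235 / 470448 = 0.00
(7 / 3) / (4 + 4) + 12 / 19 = 421 / 456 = 0.92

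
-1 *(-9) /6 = 3 /2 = 1.50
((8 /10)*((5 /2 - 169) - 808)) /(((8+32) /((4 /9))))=-1949 /225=-8.66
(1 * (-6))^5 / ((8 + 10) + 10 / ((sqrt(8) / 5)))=-279936 / 23 + 194400 * sqrt(2) / 23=-217.95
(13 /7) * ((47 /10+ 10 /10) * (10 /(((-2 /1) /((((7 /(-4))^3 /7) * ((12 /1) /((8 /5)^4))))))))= 9725625 /131072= 74.20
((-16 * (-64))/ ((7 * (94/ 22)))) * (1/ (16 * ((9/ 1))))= 704/ 2961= 0.24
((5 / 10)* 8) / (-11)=-4 / 11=-0.36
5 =5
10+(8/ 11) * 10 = 190/ 11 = 17.27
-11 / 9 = -1.22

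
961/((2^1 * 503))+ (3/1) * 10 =31141/1006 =30.96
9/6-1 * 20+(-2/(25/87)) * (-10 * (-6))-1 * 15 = -4511/10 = -451.10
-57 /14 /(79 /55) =-3135 /1106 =-2.83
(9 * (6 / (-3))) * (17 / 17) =-18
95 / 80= 1.19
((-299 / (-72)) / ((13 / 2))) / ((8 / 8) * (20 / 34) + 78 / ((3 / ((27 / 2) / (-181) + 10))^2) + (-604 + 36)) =12809551 / 5741740758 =0.00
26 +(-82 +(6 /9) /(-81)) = -56.01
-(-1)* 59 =59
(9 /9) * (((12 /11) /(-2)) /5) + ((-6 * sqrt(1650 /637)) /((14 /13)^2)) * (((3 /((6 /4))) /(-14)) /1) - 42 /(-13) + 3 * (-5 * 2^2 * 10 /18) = -64804 /2145 + 195 * sqrt(858) /4802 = -29.02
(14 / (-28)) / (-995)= 1 / 1990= 0.00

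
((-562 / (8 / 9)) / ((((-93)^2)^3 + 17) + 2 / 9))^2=518063121 / 542500801562146034691686656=0.00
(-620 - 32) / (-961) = 652 / 961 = 0.68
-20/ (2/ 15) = -150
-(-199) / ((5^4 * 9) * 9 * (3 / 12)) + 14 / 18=40171 / 50625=0.79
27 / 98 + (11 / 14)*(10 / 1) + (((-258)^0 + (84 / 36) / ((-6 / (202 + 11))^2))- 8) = 1729729 / 588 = 2941.72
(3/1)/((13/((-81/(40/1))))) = -243/520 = -0.47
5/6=0.83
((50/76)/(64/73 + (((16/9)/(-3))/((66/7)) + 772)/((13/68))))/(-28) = -21138975/3633518137984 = -0.00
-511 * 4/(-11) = 2044/11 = 185.82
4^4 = 256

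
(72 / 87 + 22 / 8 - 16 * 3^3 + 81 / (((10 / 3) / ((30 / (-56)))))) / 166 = -716899 / 269584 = -2.66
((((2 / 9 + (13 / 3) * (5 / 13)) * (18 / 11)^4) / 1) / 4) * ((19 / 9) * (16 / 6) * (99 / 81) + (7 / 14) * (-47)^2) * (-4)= -220373448 / 14641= -15051.80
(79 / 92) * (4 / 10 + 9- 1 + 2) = 1027 / 115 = 8.93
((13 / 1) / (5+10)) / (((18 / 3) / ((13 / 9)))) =0.21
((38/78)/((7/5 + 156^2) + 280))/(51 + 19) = 0.00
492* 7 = 3444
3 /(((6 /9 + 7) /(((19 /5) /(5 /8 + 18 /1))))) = 1368 /17135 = 0.08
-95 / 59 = -1.61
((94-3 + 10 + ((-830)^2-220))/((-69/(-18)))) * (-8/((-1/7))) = 10062192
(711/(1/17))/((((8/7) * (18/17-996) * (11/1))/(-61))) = 29246511/496144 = 58.95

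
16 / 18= 8 / 9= 0.89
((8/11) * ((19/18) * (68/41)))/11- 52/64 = -497749/714384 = -0.70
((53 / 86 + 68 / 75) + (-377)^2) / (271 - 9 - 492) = -916741873 / 1483500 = -617.96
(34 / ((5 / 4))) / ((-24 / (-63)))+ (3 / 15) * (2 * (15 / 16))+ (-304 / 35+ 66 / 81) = 96623 / 1512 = 63.90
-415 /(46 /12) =-108.26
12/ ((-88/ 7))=-21/ 22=-0.95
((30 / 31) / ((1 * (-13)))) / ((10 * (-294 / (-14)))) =-1 / 2821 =-0.00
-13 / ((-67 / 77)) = 1001 / 67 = 14.94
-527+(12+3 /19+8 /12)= -29308 /57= -514.18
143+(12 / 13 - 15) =1676 / 13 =128.92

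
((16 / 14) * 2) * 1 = 16 / 7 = 2.29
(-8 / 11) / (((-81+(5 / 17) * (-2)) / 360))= 3.21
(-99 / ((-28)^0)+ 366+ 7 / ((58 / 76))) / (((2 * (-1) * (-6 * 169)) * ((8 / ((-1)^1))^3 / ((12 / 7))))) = -8009 / 17565184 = -0.00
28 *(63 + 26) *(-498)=-1241016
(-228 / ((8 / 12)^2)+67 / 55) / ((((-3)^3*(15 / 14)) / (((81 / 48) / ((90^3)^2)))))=0.00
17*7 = 119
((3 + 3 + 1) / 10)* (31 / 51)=217 / 510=0.43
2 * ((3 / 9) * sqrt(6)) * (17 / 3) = 9.25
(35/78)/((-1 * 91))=-5/1014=-0.00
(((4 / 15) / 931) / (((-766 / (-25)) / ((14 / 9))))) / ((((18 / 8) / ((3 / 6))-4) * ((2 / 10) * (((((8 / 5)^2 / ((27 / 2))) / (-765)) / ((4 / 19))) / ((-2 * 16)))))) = 3825000 / 967841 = 3.95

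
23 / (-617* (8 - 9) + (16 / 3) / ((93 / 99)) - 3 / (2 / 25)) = 1426 / 36281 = 0.04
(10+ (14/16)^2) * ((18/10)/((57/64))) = 2067/95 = 21.76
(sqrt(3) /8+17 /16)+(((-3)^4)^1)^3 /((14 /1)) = sqrt(3) /8+4251647 /112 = 37961.35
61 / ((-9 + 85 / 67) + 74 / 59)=-241133 / 25604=-9.42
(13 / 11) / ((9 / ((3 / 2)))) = 13 / 66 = 0.20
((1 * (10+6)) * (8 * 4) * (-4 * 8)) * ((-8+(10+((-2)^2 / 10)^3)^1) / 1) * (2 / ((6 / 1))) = -1409024 / 125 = -11272.19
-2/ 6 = -1/ 3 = -0.33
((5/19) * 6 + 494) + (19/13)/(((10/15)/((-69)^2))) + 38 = 5419751/494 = 10971.16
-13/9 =-1.44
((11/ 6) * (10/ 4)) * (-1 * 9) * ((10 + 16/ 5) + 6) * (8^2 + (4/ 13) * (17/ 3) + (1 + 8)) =-769560/ 13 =-59196.92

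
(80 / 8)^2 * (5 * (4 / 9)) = 2000 / 9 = 222.22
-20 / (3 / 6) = -40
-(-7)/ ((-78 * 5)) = -7/ 390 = -0.02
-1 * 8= -8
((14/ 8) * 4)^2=49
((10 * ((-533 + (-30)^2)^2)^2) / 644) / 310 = 18141126721 / 19964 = 908691.98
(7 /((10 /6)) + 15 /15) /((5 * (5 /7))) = 182 /125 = 1.46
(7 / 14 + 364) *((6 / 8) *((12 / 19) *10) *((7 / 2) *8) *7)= 6429780 / 19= 338409.47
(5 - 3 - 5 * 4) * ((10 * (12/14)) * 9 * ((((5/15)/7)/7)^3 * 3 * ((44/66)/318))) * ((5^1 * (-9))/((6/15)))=13500/43647779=0.00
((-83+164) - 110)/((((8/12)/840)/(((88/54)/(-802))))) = 89320/1203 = 74.25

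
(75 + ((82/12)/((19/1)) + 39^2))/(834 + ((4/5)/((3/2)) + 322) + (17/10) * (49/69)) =20928275/15177979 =1.38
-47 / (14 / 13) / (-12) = 611 / 168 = 3.64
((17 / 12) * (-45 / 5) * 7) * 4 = -357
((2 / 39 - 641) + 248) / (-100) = 613 / 156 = 3.93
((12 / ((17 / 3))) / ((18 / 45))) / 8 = 45 / 68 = 0.66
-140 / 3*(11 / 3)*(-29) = 44660 / 9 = 4962.22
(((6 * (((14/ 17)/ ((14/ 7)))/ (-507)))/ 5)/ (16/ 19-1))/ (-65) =-266/ 2801175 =-0.00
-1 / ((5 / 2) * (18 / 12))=-4 / 15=-0.27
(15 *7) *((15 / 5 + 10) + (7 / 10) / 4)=11067 / 8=1383.38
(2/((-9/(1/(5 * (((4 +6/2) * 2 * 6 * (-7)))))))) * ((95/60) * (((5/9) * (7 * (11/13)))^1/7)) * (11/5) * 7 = 2299/2653560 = 0.00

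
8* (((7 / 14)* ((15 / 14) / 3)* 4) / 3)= 40 / 21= 1.90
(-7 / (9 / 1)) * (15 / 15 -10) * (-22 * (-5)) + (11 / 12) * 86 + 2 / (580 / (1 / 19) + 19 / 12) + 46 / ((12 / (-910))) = -698195213 / 264518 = -2639.50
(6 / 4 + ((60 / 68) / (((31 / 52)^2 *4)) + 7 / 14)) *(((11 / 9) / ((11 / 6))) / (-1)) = -85628 / 49011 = -1.75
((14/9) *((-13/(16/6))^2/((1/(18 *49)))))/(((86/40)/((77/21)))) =9564555/172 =55607.88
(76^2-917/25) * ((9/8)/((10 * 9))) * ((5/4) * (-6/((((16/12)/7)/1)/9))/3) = -27118287/3200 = -8474.46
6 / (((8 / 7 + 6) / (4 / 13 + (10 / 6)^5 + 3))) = 357518 / 26325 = 13.58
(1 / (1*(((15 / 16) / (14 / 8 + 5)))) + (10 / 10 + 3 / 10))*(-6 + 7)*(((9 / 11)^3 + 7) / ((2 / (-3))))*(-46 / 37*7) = 41243853 / 49247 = 837.49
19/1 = 19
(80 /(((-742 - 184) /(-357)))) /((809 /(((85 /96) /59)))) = 50575 /88397812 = 0.00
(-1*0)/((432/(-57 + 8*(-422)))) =0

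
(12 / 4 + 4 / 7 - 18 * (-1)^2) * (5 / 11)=-505 / 77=-6.56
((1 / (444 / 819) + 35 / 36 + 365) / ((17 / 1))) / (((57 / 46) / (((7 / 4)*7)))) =138038341 / 645354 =213.90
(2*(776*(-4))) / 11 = -6208 / 11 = -564.36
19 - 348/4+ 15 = -53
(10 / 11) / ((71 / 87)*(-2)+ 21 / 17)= -14790 / 6457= -2.29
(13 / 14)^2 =169 / 196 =0.86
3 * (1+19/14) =99/14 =7.07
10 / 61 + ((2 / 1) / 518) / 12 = 31141 / 189588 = 0.16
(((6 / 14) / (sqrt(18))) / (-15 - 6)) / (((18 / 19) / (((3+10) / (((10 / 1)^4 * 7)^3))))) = -247 * sqrt(2) / 1815156000000000000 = -0.00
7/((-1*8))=-7/8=-0.88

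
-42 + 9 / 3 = -39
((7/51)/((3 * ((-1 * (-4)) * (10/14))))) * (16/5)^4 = 802816/478125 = 1.68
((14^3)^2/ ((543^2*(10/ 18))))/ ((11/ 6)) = 45177216/ 1801855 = 25.07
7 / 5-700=-3493 / 5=-698.60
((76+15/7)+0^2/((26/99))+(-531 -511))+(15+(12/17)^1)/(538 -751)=-8144252/8449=-963.93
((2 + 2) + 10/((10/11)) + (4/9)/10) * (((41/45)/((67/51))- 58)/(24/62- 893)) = 1208704291/1251420975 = 0.97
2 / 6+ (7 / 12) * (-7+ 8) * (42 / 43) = 233 / 258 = 0.90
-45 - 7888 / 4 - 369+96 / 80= -11924 / 5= -2384.80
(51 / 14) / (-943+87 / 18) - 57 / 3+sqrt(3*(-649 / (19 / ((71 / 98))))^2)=-748810 / 39403+46079*sqrt(3) / 1862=23.86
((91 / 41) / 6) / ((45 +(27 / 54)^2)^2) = 728 / 4029603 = 0.00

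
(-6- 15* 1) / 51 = -7 / 17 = -0.41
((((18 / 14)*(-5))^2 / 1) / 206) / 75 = 27 / 10094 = 0.00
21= 21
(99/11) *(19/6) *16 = 456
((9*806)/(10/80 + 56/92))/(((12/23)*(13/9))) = 65596/5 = 13119.20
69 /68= 1.01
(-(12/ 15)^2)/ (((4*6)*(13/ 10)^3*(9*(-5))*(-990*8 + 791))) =-0.00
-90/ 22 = -45/ 11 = -4.09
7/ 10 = 0.70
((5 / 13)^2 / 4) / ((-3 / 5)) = -125 / 2028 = -0.06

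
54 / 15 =18 / 5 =3.60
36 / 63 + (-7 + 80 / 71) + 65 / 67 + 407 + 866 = 42245387 / 33299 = 1268.67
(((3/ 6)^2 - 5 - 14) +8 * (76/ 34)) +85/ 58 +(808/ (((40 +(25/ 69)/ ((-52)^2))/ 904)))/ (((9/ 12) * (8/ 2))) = 89590896087203/ 14717164180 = 6087.51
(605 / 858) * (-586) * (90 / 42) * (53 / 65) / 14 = -854095 / 16562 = -51.57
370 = 370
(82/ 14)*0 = 0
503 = 503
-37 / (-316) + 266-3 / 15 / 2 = 420307 / 1580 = 266.02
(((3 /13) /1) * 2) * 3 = 18 /13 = 1.38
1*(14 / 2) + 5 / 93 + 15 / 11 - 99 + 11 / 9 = -89.36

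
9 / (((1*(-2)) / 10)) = -45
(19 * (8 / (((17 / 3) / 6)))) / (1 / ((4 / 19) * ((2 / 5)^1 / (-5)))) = -2.71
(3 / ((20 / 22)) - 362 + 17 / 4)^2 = 125634.80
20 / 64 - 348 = -5563 / 16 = -347.69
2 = 2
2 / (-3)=-2 / 3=-0.67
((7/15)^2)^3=117649/11390625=0.01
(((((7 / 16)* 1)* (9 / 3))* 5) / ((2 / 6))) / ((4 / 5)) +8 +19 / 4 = 37.36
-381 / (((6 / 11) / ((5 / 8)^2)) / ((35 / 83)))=-1222375 / 10624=-115.06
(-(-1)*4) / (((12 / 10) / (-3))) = -10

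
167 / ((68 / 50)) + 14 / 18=37813 / 306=123.57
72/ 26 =2.77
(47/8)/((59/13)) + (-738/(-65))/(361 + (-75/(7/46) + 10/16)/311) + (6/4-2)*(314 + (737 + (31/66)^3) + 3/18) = -2412351708794411107/4601010887169840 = -524.31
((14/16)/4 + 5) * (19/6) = 3173/192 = 16.53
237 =237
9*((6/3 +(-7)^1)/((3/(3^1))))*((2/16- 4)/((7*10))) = 279/112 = 2.49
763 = 763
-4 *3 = -12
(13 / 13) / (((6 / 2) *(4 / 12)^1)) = 1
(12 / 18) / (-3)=-2 / 9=-0.22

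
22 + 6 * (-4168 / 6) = -4146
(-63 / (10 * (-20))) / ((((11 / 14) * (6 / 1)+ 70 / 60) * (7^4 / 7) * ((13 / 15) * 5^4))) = 0.00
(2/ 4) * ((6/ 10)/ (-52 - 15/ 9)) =-9/ 1610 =-0.01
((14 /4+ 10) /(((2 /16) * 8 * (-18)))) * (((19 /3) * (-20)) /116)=95 /116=0.82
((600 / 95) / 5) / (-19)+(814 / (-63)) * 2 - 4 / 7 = -602216 / 22743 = -26.48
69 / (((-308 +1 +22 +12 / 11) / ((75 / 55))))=-115 / 347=-0.33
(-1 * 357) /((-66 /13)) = 1547 /22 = 70.32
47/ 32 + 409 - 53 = 11439/ 32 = 357.47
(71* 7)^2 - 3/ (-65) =16055588/ 65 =247009.05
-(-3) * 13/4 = 39/4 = 9.75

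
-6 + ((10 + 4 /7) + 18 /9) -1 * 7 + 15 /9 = 26 /21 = 1.24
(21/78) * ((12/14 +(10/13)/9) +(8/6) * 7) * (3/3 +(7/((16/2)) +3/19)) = 54178/9633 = 5.62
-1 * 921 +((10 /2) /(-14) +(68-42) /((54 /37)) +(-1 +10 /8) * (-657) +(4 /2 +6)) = -801203 /756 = -1059.79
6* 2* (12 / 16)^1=9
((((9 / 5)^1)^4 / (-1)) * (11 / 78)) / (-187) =0.01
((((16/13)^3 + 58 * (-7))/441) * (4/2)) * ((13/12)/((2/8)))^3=-197308/1323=-149.14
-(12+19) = -31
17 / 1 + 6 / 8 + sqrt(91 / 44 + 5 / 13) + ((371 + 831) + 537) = sqrt(200629) / 286 + 7027 / 4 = 1758.32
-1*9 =-9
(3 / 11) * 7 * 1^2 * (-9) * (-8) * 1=1512 / 11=137.45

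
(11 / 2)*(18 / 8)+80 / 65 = 1415 / 104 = 13.61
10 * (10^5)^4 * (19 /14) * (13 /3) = 123500000000000000000000 /21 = 5880952380952380952380.95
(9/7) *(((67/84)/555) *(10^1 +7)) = 1139/36260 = 0.03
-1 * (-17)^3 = 4913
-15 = -15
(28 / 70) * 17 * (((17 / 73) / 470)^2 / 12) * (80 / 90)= 4913 / 39729693375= 0.00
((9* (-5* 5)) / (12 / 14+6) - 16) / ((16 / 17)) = -13277 / 256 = -51.86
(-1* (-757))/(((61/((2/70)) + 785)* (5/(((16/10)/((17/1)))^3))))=48448/1120778125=0.00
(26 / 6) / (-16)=-13 / 48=-0.27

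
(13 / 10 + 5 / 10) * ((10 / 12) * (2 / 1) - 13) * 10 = -204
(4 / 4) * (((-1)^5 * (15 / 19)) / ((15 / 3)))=-3 / 19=-0.16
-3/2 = -1.50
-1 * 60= -60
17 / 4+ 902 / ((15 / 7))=425.18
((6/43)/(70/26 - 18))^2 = 6084/73222249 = 0.00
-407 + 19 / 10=-4051 / 10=-405.10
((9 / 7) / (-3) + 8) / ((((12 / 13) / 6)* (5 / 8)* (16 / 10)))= 689 / 14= 49.21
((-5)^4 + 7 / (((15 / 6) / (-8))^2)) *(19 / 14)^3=119463203 / 68600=1741.45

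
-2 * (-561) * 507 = 568854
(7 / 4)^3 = 343 / 64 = 5.36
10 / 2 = 5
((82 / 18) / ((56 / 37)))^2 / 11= 2301289 / 2794176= 0.82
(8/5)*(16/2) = 64/5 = 12.80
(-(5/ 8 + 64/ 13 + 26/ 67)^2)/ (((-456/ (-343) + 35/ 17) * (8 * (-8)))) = 9976244891039/ 61392774090752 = 0.16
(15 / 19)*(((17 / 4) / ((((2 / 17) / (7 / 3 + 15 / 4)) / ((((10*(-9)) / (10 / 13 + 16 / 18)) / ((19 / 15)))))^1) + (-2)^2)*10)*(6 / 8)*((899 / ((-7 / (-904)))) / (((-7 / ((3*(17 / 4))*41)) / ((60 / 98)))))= 397988494071921979875 / 1345213072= 295855357307.98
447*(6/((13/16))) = 42912/13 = 3300.92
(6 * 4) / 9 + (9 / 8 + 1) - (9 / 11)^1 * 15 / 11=3.68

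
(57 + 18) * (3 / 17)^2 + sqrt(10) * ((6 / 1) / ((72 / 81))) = 23.68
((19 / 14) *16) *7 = 152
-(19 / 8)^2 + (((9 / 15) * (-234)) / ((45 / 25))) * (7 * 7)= -244969 / 64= -3827.64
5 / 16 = 0.31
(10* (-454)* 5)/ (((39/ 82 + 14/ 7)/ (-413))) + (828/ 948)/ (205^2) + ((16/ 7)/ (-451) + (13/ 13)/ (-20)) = 112299350589605873/ 29654016700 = 3786986.15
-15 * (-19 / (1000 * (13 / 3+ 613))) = 171 / 370400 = 0.00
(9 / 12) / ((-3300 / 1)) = -1 / 4400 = -0.00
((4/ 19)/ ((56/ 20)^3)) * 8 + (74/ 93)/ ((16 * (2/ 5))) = 1949645/ 9697296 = 0.20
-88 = -88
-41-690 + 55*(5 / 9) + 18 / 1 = -6142 / 9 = -682.44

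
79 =79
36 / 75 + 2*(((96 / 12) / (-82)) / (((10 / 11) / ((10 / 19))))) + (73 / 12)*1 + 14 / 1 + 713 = 171407351 / 233700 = 733.45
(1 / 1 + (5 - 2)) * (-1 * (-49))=196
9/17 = 0.53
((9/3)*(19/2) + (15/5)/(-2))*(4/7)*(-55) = -5940/7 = -848.57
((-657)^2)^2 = 186320859201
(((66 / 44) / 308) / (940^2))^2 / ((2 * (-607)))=-9 / 359659491122032640000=-0.00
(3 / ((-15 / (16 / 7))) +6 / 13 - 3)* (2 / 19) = -2726 / 8645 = -0.32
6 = 6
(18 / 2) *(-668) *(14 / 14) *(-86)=517032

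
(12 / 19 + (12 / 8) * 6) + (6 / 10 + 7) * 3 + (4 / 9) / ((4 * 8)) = 221927 / 6840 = 32.45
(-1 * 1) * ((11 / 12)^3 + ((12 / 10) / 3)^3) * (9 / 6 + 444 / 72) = -4144577 / 648000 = -6.40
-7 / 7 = -1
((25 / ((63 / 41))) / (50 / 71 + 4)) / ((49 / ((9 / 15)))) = 14555 / 343686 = 0.04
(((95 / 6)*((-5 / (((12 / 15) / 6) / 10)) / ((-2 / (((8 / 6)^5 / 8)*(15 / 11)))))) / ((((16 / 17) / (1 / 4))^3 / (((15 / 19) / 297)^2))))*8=383828125 / 169903236096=0.00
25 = 25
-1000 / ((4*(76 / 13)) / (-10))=8125 / 19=427.63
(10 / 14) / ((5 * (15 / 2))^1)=2 / 105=0.02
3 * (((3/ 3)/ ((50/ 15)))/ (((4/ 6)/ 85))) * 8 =918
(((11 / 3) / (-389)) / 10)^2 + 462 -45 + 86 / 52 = 741208089823 / 1770455700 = 418.65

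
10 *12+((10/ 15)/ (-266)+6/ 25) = 1199369/ 9975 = 120.24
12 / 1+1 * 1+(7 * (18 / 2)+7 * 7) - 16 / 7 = 859 / 7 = 122.71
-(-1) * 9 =9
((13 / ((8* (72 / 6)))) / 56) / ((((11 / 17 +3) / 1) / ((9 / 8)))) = 663 / 888832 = 0.00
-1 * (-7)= 7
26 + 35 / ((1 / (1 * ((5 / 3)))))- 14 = 211 / 3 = 70.33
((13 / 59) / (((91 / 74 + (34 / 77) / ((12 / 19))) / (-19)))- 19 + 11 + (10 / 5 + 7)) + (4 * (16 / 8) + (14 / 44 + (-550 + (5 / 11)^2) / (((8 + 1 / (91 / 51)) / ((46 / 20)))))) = -12887873515871 / 91683278566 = -140.57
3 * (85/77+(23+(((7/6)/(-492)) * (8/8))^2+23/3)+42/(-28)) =20311594013/223667136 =90.81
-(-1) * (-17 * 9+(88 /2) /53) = -8065 /53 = -152.17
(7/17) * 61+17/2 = 1143/34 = 33.62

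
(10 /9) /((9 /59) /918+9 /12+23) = 40120 /857571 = 0.05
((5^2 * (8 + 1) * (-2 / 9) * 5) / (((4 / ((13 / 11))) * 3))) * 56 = -45500 / 33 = -1378.79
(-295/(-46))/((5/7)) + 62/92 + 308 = 7306/23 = 317.65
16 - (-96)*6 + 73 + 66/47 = 31321/47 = 666.40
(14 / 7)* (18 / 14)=18 / 7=2.57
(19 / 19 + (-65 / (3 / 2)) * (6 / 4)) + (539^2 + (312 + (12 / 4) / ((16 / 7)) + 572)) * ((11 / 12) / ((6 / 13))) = 222221305 / 384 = 578701.32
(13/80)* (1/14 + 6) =221/224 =0.99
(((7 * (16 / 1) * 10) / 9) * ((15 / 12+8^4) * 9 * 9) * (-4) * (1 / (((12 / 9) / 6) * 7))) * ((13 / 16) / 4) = -86288085 / 4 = -21572021.25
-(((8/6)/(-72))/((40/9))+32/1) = -7679/240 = -32.00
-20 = -20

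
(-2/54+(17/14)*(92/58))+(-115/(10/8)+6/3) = -482936/5481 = -88.11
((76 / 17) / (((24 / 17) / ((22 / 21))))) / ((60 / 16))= 0.88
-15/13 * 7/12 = -35/52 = -0.67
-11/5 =-2.20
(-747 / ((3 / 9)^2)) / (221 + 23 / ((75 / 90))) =-33615 / 1243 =-27.04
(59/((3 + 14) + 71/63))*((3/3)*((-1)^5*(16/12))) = -2478/571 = -4.34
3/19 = 0.16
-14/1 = -14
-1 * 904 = -904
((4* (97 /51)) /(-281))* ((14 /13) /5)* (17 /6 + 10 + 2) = -241724 /2794545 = -0.09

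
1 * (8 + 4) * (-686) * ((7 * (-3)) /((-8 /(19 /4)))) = -102642.75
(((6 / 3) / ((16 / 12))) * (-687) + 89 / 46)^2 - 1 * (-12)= 1057958.41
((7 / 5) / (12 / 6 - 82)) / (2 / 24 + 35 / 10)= -0.00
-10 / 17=-0.59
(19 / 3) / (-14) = -19 / 42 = -0.45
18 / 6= 3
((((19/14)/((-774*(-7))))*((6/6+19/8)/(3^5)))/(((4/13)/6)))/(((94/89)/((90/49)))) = 109915/931664832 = 0.00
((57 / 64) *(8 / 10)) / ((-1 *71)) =-57 / 5680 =-0.01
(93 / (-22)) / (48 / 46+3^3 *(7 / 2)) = -713 / 16115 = -0.04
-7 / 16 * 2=-7 / 8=-0.88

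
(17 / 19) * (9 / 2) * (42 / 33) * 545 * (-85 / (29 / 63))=-3125686725 / 6061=-515704.79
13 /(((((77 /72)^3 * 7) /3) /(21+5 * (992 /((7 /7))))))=72506783232 /3195731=22688.64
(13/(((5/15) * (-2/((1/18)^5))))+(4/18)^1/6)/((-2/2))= -46643/1259712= -0.04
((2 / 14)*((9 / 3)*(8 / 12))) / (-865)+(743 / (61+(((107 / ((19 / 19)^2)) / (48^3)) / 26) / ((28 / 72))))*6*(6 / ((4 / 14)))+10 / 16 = 1535.34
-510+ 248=-262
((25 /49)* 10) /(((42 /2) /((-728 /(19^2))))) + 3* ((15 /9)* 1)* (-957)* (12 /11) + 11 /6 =-5218.66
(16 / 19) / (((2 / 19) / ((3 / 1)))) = 24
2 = 2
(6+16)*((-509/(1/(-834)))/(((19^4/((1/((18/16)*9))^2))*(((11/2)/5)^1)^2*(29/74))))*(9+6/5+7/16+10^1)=2766058455680/90918836613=30.42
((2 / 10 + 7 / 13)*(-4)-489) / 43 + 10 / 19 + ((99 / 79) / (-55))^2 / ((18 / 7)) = -36172978207 / 3314283050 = -10.91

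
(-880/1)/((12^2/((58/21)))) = -3190/189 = -16.88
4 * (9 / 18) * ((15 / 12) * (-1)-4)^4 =194481 / 128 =1519.38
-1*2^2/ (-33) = 4/ 33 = 0.12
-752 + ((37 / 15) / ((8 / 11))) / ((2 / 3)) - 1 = -59833 / 80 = -747.91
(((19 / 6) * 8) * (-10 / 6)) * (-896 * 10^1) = 3404800 / 9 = 378311.11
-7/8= -0.88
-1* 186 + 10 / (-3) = -568 / 3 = -189.33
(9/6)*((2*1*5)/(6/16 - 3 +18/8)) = -40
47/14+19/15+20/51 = 5.02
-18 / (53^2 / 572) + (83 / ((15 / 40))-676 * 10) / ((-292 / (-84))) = -386461016 / 205057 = -1884.65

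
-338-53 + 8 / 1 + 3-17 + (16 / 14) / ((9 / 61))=-24523 / 63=-389.25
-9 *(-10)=90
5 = 5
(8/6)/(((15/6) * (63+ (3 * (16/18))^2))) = 24/3155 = 0.01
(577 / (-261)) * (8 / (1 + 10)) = -4616 / 2871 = -1.61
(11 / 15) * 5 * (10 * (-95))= -10450 / 3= -3483.33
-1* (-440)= 440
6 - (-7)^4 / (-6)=2437 / 6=406.17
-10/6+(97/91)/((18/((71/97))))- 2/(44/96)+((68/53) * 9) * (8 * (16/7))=195919595/954954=205.16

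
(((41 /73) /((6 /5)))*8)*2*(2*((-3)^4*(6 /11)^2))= 3188160 /8833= 360.94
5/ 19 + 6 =119/ 19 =6.26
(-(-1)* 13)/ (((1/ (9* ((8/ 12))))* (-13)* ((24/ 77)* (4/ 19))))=-91.44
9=9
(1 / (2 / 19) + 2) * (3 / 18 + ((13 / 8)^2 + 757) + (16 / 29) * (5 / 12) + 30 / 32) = 8751.21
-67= -67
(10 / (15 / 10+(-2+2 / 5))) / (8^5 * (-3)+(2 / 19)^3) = 171475 / 168566782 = 0.00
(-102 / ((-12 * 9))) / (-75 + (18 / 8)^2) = -136 / 10071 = -0.01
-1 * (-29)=29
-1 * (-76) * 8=608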